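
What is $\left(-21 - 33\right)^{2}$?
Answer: $2916$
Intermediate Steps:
$\left(-21 - 33\right)^{2} = \left(-54\right)^{2} = 2916$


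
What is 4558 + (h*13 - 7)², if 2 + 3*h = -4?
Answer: 5647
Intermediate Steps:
h = -2 (h = -⅔ + (⅓)*(-4) = -⅔ - 4/3 = -2)
4558 + (h*13 - 7)² = 4558 + (-2*13 - 7)² = 4558 + (-26 - 7)² = 4558 + (-33)² = 4558 + 1089 = 5647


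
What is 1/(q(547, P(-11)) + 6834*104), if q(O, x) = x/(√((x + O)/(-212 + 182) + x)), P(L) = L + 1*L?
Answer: 7018518/4988313409369 - 11*I*√158/19953253637476 ≈ 1.407e-6 - 6.9296e-12*I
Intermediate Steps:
P(L) = 2*L (P(L) = L + L = 2*L)
q(O, x) = x/√(-O/30 + 29*x/30) (q(O, x) = x/(√((O + x)/(-30) + x)) = x/(√((O + x)*(-1/30) + x)) = x/(√((-O/30 - x/30) + x)) = x/(√(-O/30 + 29*x/30)) = x/√(-O/30 + 29*x/30))
1/(q(547, P(-11)) + 6834*104) = 1/((2*(-11))*√30/√(-1*547 + 29*(2*(-11))) + 6834*104) = 1/(-22*√30/√(-547 + 29*(-22)) + 710736) = 1/(-22*√30/√(-547 - 638) + 710736) = 1/(-22*√30/√(-1185) + 710736) = 1/(-22*√30*(-I*√1185/1185) + 710736) = 1/(22*I*√158/79 + 710736) = 1/(710736 + 22*I*√158/79)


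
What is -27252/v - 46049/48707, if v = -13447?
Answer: 708142261/654963029 ≈ 1.0812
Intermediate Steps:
-27252/v - 46049/48707 = -27252/(-13447) - 46049/48707 = -27252*(-1/13447) - 46049*1/48707 = 27252/13447 - 46049/48707 = 708142261/654963029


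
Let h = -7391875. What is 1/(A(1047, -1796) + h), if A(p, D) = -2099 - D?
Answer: -1/7392178 ≈ -1.3528e-7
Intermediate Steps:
1/(A(1047, -1796) + h) = 1/((-2099 - 1*(-1796)) - 7391875) = 1/((-2099 + 1796) - 7391875) = 1/(-303 - 7391875) = 1/(-7392178) = -1/7392178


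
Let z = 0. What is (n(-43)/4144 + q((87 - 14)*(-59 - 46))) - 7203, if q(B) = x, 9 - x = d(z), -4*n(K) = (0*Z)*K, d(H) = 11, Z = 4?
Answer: -7205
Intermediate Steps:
n(K) = 0 (n(K) = -0*4*K/4 = -0*K = -¼*0 = 0)
x = -2 (x = 9 - 1*11 = 9 - 11 = -2)
q(B) = -2
(n(-43)/4144 + q((87 - 14)*(-59 - 46))) - 7203 = (0/4144 - 2) - 7203 = (0*(1/4144) - 2) - 7203 = (0 - 2) - 7203 = -2 - 7203 = -7205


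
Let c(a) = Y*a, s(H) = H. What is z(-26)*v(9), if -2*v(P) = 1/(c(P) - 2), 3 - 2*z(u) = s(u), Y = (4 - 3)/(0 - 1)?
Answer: 29/44 ≈ 0.65909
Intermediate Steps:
Y = -1 (Y = 1/(-1) = 1*(-1) = -1)
z(u) = 3/2 - u/2
c(a) = -a
v(P) = -1/(2*(-2 - P)) (v(P) = -1/(2*(-P - 2)) = -1/(2*(-2 - P)))
z(-26)*v(9) = (3/2 - 1/2*(-26))*(1/(2*(2 + 9))) = (3/2 + 13)*((1/2)/11) = 29*((1/2)*(1/11))/2 = (29/2)*(1/22) = 29/44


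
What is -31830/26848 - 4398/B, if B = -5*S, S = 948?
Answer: -1366529/5302480 ≈ -0.25772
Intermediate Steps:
B = -4740 (B = -5*948 = -4740)
-31830/26848 - 4398/B = -31830/26848 - 4398/(-4740) = -31830*1/26848 - 4398*(-1/4740) = -15915/13424 + 733/790 = -1366529/5302480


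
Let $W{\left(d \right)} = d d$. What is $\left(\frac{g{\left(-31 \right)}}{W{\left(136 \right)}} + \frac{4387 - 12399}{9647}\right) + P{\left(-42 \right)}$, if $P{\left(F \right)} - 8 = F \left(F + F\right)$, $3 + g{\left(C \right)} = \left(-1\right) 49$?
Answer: $\frac{157695753309}{44607728} \approx 3535.2$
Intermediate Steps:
$g{\left(C \right)} = -52$ ($g{\left(C \right)} = -3 - 49 = -52$)
$W{\left(d \right)} = d^{2}$
$P{\left(F \right)} = 8 + 2 F^{2}$ ($P{\left(F \right)} = 8 + F \left(F + F\right) = 8 + F 2 F = 8 + 2 F^{2}$)
$\left(\frac{g{\left(-31 \right)}}{W{\left(136 \right)}} + \frac{4387 - 12399}{9647}\right) + P{\left(-42 \right)} = \left(- \frac{52}{136^{2}} + \frac{4387 - 12399}{9647}\right) + \left(8 + 2 \left(-42\right)^{2}\right) = \left(- \frac{52}{18496} - \frac{8012}{9647}\right) + \left(8 + 2 \cdot 1764\right) = \left(\left(-52\right) \frac{1}{18496} - \frac{8012}{9647}\right) + \left(8 + 3528\right) = \left(- \frac{13}{4624} - \frac{8012}{9647}\right) + 3536 = - \frac{37172899}{44607728} + 3536 = \frac{157695753309}{44607728}$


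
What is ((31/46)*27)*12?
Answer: 5022/23 ≈ 218.35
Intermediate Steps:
((31/46)*27)*12 = (837/46)*12 = 5022/23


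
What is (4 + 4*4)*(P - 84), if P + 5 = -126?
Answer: -4300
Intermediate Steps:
P = -131 (P = -5 - 126 = -131)
(4 + 4*4)*(P - 84) = (4 + 4*4)*(-131 - 84) = (4 + 16)*(-215) = 20*(-215) = -4300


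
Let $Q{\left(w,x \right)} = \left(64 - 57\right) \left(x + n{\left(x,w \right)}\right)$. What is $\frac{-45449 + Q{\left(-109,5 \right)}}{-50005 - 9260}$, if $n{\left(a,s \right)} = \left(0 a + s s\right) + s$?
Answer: $- \frac{274}{439} \approx -0.62415$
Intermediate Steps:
$n{\left(a,s \right)} = s + s^{2}$ ($n{\left(a,s \right)} = \left(0 + s^{2}\right) + s = s^{2} + s = s + s^{2}$)
$Q{\left(w,x \right)} = 7 x + 7 w \left(1 + w\right)$ ($Q{\left(w,x \right)} = \left(64 - 57\right) \left(x + w \left(1 + w\right)\right) = 7 \left(x + w \left(1 + w\right)\right) = 7 x + 7 w \left(1 + w\right)$)
$\frac{-45449 + Q{\left(-109,5 \right)}}{-50005 - 9260} = \frac{-45449 + \left(7 \cdot 5 + 7 \left(-109\right) \left(1 - 109\right)\right)}{-50005 - 9260} = \frac{-45449 + \left(35 + 7 \left(-109\right) \left(-108\right)\right)}{-59265} = \left(-45449 + \left(35 + 82404\right)\right) \left(- \frac{1}{59265}\right) = \left(-45449 + 82439\right) \left(- \frac{1}{59265}\right) = 36990 \left(- \frac{1}{59265}\right) = - \frac{274}{439}$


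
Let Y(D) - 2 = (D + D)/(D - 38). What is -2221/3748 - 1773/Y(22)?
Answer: 8858051/3748 ≈ 2363.4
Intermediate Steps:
Y(D) = 2 + 2*D/(-38 + D) (Y(D) = 2 + (D + D)/(D - 38) = 2 + (2*D)/(-38 + D) = 2 + 2*D/(-38 + D))
-2221/3748 - 1773/Y(22) = -2221/3748 - 1773*(-38 + 22)/(4*(-19 + 22)) = -2221*1/3748 - 1773/(4*3/(-16)) = -2221/3748 - 1773/(4*(-1/16)*3) = -2221/3748 - 1773/(-3/4) = -2221/3748 - 1773*(-4/3) = -2221/3748 + 2364 = 8858051/3748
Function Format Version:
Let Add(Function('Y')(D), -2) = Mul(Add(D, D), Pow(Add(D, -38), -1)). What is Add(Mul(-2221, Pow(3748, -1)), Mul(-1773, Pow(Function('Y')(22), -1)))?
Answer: Rational(8858051, 3748) ≈ 2363.4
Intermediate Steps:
Function('Y')(D) = Add(2, Mul(2, D, Pow(Add(-38, D), -1))) (Function('Y')(D) = Add(2, Mul(Add(D, D), Pow(Add(D, -38), -1))) = Add(2, Mul(Mul(2, D), Pow(Add(-38, D), -1))) = Add(2, Mul(2, D, Pow(Add(-38, D), -1))))
Add(Mul(-2221, Pow(3748, -1)), Mul(-1773, Pow(Function('Y')(22), -1))) = Add(Mul(-2221, Pow(3748, -1)), Mul(-1773, Pow(Mul(4, Pow(Add(-38, 22), -1), Add(-19, 22)), -1))) = Add(Mul(-2221, Rational(1, 3748)), Mul(-1773, Pow(Mul(4, Pow(-16, -1), 3), -1))) = Add(Rational(-2221, 3748), Mul(-1773, Pow(Mul(4, Rational(-1, 16), 3), -1))) = Add(Rational(-2221, 3748), Mul(-1773, Pow(Rational(-3, 4), -1))) = Add(Rational(-2221, 3748), Mul(-1773, Rational(-4, 3))) = Add(Rational(-2221, 3748), 2364) = Rational(8858051, 3748)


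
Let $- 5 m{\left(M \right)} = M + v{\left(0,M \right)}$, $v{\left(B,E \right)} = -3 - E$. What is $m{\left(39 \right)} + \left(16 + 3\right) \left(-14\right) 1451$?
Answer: $- \frac{1929827}{5} \approx -3.8597 \cdot 10^{5}$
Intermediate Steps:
$m{\left(M \right)} = \frac{3}{5}$ ($m{\left(M \right)} = - \frac{M - \left(3 + M\right)}{5} = \left(- \frac{1}{5}\right) \left(-3\right) = \frac{3}{5}$)
$m{\left(39 \right)} + \left(16 + 3\right) \left(-14\right) 1451 = \frac{3}{5} + \left(16 + 3\right) \left(-14\right) 1451 = \frac{3}{5} + 19 \left(-14\right) 1451 = \frac{3}{5} - 385966 = - \frac{1929827}{5}$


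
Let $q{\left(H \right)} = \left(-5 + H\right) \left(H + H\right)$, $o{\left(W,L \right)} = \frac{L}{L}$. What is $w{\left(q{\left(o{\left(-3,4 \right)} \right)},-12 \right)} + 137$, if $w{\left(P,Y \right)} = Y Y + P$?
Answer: $273$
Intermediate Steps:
$o{\left(W,L \right)} = 1$
$q{\left(H \right)} = 2 H \left(-5 + H\right)$ ($q{\left(H \right)} = \left(-5 + H\right) 2 H = 2 H \left(-5 + H\right)$)
$w{\left(P,Y \right)} = P + Y^{2}$ ($w{\left(P,Y \right)} = Y^{2} + P = P + Y^{2}$)
$w{\left(q{\left(o{\left(-3,4 \right)} \right)},-12 \right)} + 137 = \left(2 \cdot 1 \left(-5 + 1\right) + \left(-12\right)^{2}\right) + 137 = \left(2 \cdot 1 \left(-4\right) + 144\right) + 137 = \left(-8 + 144\right) + 137 = 136 + 137 = 273$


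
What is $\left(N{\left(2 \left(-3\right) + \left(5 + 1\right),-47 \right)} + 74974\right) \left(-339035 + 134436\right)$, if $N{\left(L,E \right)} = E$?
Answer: $-15329989273$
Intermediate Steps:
$\left(N{\left(2 \left(-3\right) + \left(5 + 1\right),-47 \right)} + 74974\right) \left(-339035 + 134436\right) = \left(-47 + 74974\right) \left(-339035 + 134436\right) = 74927 \left(-204599\right) = -15329989273$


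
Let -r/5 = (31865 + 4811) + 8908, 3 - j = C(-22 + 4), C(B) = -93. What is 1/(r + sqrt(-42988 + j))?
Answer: -56980/12986892323 - I*sqrt(10723)/25973784646 ≈ -4.3875e-6 - 3.9868e-9*I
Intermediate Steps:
j = 96 (j = 3 - 1*(-93) = 3 + 93 = 96)
r = -227920 (r = -5*((31865 + 4811) + 8908) = -5*(36676 + 8908) = -5*45584 = -227920)
1/(r + sqrt(-42988 + j)) = 1/(-227920 + sqrt(-42988 + 96)) = 1/(-227920 + sqrt(-42892)) = 1/(-227920 + 2*I*sqrt(10723))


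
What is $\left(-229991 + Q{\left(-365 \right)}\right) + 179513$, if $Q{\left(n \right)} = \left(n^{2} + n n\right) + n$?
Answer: $215607$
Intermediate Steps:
$Q{\left(n \right)} = n + 2 n^{2}$ ($Q{\left(n \right)} = \left(n^{2} + n^{2}\right) + n = 2 n^{2} + n = n + 2 n^{2}$)
$\left(-229991 + Q{\left(-365 \right)}\right) + 179513 = \left(-229991 - 365 \left(1 + 2 \left(-365\right)\right)\right) + 179513 = \left(-229991 - 365 \left(1 - 730\right)\right) + 179513 = \left(-229991 - -266085\right) + 179513 = \left(-229991 + 266085\right) + 179513 = 36094 + 179513 = 215607$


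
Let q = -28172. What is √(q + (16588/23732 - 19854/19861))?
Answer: I*√391176930335344284963/117835313 ≈ 167.85*I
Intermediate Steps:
√(q + (16588/23732 - 19854/19861)) = √(-28172 + (16588/23732 - 19854/19861)) = √(-28172 + (16588*(1/23732) - 19854*1/19861)) = √(-28172 + (4147/5933 - 19854/19861)) = √(-28172 - 35430215/117835313) = √(-3319691868051/117835313) = I*√391176930335344284963/117835313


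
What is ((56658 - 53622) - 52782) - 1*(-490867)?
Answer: 441121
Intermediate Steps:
((56658 - 53622) - 52782) - 1*(-490867) = (3036 - 52782) + 490867 = -49746 + 490867 = 441121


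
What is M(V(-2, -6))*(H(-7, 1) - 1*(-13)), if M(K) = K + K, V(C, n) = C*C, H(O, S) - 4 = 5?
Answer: 176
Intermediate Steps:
H(O, S) = 9 (H(O, S) = 4 + 5 = 9)
V(C, n) = C²
M(K) = 2*K
M(V(-2, -6))*(H(-7, 1) - 1*(-13)) = (2*(-2)²)*(9 - 1*(-13)) = (2*4)*(9 + 13) = 8*22 = 176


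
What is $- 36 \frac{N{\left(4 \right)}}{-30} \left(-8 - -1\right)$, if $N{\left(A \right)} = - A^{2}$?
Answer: $\frac{672}{5} \approx 134.4$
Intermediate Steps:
$- 36 \frac{N{\left(4 \right)}}{-30} \left(-8 - -1\right) = - 36 \frac{\left(-1\right) 4^{2}}{-30} \left(-8 - -1\right) = - 36 \left(-1\right) 16 \left(- \frac{1}{30}\right) \left(-8 + 1\right) = - 36 \left(\left(-16\right) \left(- \frac{1}{30}\right)\right) \left(-7\right) = \left(-36\right) \frac{8}{15} \left(-7\right) = \left(- \frac{96}{5}\right) \left(-7\right) = \frac{672}{5}$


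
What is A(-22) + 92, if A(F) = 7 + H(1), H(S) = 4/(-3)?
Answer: 293/3 ≈ 97.667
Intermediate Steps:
H(S) = -4/3 (H(S) = 4*(-1/3) = -4/3)
A(F) = 17/3 (A(F) = 7 - 4/3 = 17/3)
A(-22) + 92 = 17/3 + 92 = 293/3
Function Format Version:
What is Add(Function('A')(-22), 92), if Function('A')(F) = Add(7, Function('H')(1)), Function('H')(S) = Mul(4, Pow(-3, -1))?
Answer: Rational(293, 3) ≈ 97.667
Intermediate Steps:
Function('H')(S) = Rational(-4, 3) (Function('H')(S) = Mul(4, Rational(-1, 3)) = Rational(-4, 3))
Function('A')(F) = Rational(17, 3) (Function('A')(F) = Add(7, Rational(-4, 3)) = Rational(17, 3))
Add(Function('A')(-22), 92) = Add(Rational(17, 3), 92) = Rational(293, 3)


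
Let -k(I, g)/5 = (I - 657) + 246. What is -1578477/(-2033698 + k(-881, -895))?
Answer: 526159/675746 ≈ 0.77863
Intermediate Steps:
k(I, g) = 2055 - 5*I (k(I, g) = -5*((I - 657) + 246) = -5*((-657 + I) + 246) = -5*(-411 + I) = 2055 - 5*I)
-1578477/(-2033698 + k(-881, -895)) = -1578477/(-2033698 + (2055 - 5*(-881))) = -1578477/(-2033698 + (2055 + 4405)) = -1578477/(-2033698 + 6460) = -1578477/(-2027238) = -1578477*(-1/2027238) = 526159/675746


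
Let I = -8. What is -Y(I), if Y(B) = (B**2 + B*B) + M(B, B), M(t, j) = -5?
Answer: -123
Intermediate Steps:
Y(B) = -5 + 2*B**2 (Y(B) = (B**2 + B*B) - 5 = (B**2 + B**2) - 5 = 2*B**2 - 5 = -5 + 2*B**2)
-Y(I) = -(-5 + 2*(-8)**2) = -(-5 + 2*64) = -(-5 + 128) = -1*123 = -123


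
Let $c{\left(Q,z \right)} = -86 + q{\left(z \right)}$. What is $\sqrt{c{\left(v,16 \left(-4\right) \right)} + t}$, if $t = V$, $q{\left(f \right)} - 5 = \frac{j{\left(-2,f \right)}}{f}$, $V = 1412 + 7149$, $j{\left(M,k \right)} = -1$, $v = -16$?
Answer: $\frac{\sqrt{542721}}{8} \approx 92.087$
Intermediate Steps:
$V = 8561$
$q{\left(f \right)} = 5 - \frac{1}{f}$
$c{\left(Q,z \right)} = -81 - \frac{1}{z}$ ($c{\left(Q,z \right)} = -86 + \left(5 - \frac{1}{z}\right) = -81 - \frac{1}{z}$)
$t = 8561$
$\sqrt{c{\left(v,16 \left(-4\right) \right)} + t} = \sqrt{\left(-81 - \frac{1}{16 \left(-4\right)}\right) + 8561} = \sqrt{\left(-81 - \frac{1}{-64}\right) + 8561} = \sqrt{\left(-81 - - \frac{1}{64}\right) + 8561} = \sqrt{\left(-81 + \frac{1}{64}\right) + 8561} = \sqrt{- \frac{5183}{64} + 8561} = \sqrt{\frac{542721}{64}} = \frac{\sqrt{542721}}{8}$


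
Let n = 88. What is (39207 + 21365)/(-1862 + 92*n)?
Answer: 30286/3117 ≈ 9.7164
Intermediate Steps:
(39207 + 21365)/(-1862 + 92*n) = (39207 + 21365)/(-1862 + 92*88) = 60572/(-1862 + 8096) = 60572/6234 = 60572*(1/6234) = 30286/3117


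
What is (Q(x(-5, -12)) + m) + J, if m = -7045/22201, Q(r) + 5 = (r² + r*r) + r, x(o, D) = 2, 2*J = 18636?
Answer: 206972878/22201 ≈ 9322.7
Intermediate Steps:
J = 9318 (J = (½)*18636 = 9318)
Q(r) = -5 + r + 2*r² (Q(r) = -5 + ((r² + r*r) + r) = -5 + ((r² + r²) + r) = -5 + (2*r² + r) = -5 + (r + 2*r²) = -5 + r + 2*r²)
m = -7045/22201 (m = -7045*1/22201 = -7045/22201 ≈ -0.31733)
(Q(x(-5, -12)) + m) + J = ((-5 + 2 + 2*2²) - 7045/22201) + 9318 = ((-5 + 2 + 2*4) - 7045/22201) + 9318 = ((-5 + 2 + 8) - 7045/22201) + 9318 = (5 - 7045/22201) + 9318 = 103960/22201 + 9318 = 206972878/22201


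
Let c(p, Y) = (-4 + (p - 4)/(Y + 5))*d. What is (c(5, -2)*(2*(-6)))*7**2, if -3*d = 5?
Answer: -10780/3 ≈ -3593.3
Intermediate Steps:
d = -5/3 (d = -1/3*5 = -5/3 ≈ -1.6667)
c(p, Y) = 20/3 - 5*(-4 + p)/(3*(5 + Y)) (c(p, Y) = (-4 + (p - 4)/(Y + 5))*(-5/3) = (-4 + (-4 + p)/(5 + Y))*(-5/3) = 20/3 - 5*(-4 + p)/(3*(5 + Y)))
(c(5, -2)*(2*(-6)))*7**2 = ((5*(24 - 1*5 + 4*(-2))/(3*(5 - 2)))*(2*(-6)))*7**2 = (((5/3)*(24 - 5 - 8)/3)*(-12))*49 = (((5/3)*(1/3)*11)*(-12))*49 = ((55/9)*(-12))*49 = -220/3*49 = -10780/3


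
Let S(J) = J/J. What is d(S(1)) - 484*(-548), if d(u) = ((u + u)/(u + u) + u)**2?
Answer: 265236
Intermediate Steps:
S(J) = 1
d(u) = (1 + u)**2 (d(u) = ((2*u)/((2*u)) + u)**2 = ((2*u)*(1/(2*u)) + u)**2 = (1 + u)**2)
d(S(1)) - 484*(-548) = (1 + 1)**2 - 484*(-548) = 2**2 + 265232 = 4 + 265232 = 265236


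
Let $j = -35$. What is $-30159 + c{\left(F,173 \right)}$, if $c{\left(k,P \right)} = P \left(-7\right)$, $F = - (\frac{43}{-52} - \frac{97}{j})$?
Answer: $-31370$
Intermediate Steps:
$F = - \frac{3539}{1820}$ ($F = - (\frac{43}{-52} - \frac{97}{-35}) = - (43 \left(- \frac{1}{52}\right) - - \frac{97}{35}) = - (- \frac{43}{52} + \frac{97}{35}) = \left(-1\right) \frac{3539}{1820} = - \frac{3539}{1820} \approx -1.9445$)
$c{\left(k,P \right)} = - 7 P$
$-30159 + c{\left(F,173 \right)} = -30159 - 1211 = -31370$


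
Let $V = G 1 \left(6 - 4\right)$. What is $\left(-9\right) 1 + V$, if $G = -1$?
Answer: $-11$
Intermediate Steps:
$V = -2$ ($V = - 1 \left(6 - 4\right) = - 1 \cdot 2 = \left(-1\right) 2 = -2$)
$\left(-9\right) 1 + V = \left(-9\right) 1 - 2 = -9 - 2 = -11$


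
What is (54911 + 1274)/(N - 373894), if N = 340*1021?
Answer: -56185/26754 ≈ -2.1001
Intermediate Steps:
N = 347140
(54911 + 1274)/(N - 373894) = (54911 + 1274)/(347140 - 373894) = 56185/(-26754) = 56185*(-1/26754) = -56185/26754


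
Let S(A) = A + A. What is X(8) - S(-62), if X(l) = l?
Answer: 132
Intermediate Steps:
S(A) = 2*A
X(8) - S(-62) = 8 - 2*(-62) = 8 - 1*(-124) = 8 + 124 = 132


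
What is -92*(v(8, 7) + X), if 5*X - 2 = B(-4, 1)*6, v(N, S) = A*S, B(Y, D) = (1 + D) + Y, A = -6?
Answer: 4048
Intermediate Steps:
B(Y, D) = 1 + D + Y
v(N, S) = -6*S
X = -2 (X = ⅖ + ((1 + 1 - 4)*6)/5 = ⅖ + (-2*6)/5 = ⅖ + (⅕)*(-12) = ⅖ - 12/5 = -2)
-92*(v(8, 7) + X) = -92*(-6*7 - 2) = -92*(-42 - 2) = -92*(-44) = 4048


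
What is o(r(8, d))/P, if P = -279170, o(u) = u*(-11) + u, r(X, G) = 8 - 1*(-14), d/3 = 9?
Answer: 22/27917 ≈ 0.00078805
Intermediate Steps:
d = 27 (d = 3*9 = 27)
r(X, G) = 22 (r(X, G) = 8 + 14 = 22)
o(u) = -10*u (o(u) = -11*u + u = -10*u)
o(r(8, d))/P = -10*22/(-279170) = -220*(-1/279170) = 22/27917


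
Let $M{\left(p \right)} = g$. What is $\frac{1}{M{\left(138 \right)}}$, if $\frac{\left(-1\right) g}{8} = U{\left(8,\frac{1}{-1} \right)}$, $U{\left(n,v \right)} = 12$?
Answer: $- \frac{1}{96} \approx -0.010417$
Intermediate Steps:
$g = -96$ ($g = \left(-8\right) 12 = -96$)
$M{\left(p \right)} = -96$
$\frac{1}{M{\left(138 \right)}} = \frac{1}{-96} = - \frac{1}{96}$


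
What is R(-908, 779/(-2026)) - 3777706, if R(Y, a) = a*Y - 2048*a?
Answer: -3825664816/1013 ≈ -3.7766e+6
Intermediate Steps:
R(Y, a) = -2048*a + Y*a (R(Y, a) = Y*a - 2048*a = -2048*a + Y*a)
R(-908, 779/(-2026)) - 3777706 = (779/(-2026))*(-2048 - 908) - 3777706 = (779*(-1/2026))*(-2956) - 3777706 = -779/2026*(-2956) - 3777706 = 1151362/1013 - 3777706 = -3825664816/1013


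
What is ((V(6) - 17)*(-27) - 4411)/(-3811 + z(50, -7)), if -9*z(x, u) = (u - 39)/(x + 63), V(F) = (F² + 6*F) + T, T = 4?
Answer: 6106068/3875741 ≈ 1.5755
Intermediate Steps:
V(F) = 4 + F² + 6*F (V(F) = (F² + 6*F) + 4 = 4 + F² + 6*F)
z(x, u) = -(-39 + u)/(9*(63 + x)) (z(x, u) = -(u - 39)/(9*(x + 63)) = -(-39 + u)/(9*(63 + x)))
((V(6) - 17)*(-27) - 4411)/(-3811 + z(50, -7)) = (((4 + 6² + 6*6) - 17)*(-27) - 4411)/(-3811 + (39 - 1*(-7))/(9*(63 + 50))) = (((4 + 36 + 36) - 17)*(-27) - 4411)/(-3811 + (⅑)*(39 + 7)/113) = ((76 - 17)*(-27) - 4411)/(-3811 + (⅑)*(1/113)*46) = (59*(-27) - 4411)/(-3811 + 46/1017) = (-1593 - 4411)/(-3875741/1017) = -6004*(-1017/3875741) = 6106068/3875741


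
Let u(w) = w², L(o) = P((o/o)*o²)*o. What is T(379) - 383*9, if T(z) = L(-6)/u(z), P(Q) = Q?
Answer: -495130743/143641 ≈ -3447.0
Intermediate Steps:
L(o) = o³ (L(o) = ((o/o)*o²)*o = (1*o²)*o = o²*o = o³)
T(z) = -216/z² (T(z) = (-6)³/(z²) = -216/z²)
T(379) - 383*9 = -216/379² - 383*9 = -216*1/143641 - 1*3447 = -216/143641 - 3447 = -495130743/143641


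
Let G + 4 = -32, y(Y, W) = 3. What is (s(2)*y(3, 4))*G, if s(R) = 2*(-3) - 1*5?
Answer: 1188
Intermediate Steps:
G = -36 (G = -4 - 32 = -36)
s(R) = -11 (s(R) = -6 - 5 = -11)
(s(2)*y(3, 4))*G = -11*3*(-36) = -33*(-36) = 1188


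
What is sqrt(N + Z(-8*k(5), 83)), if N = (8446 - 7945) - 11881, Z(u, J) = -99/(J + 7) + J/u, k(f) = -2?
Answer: I*sqrt(4550365)/20 ≈ 106.66*I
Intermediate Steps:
Z(u, J) = -99/(7 + J) + J/u
N = -11380 (N = 501 - 11881 = -11380)
sqrt(N + Z(-8*k(5), 83)) = sqrt(-11380 + (83**2 - (-792)*(-2) + 7*83)/(((-8*(-2)))*(7 + 83))) = sqrt(-11380 + (6889 - 99*16 + 581)/(16*90)) = sqrt(-11380 + (1/16)*(1/90)*(6889 - 1584 + 581)) = sqrt(-11380 + (1/16)*(1/90)*5886) = sqrt(-11380 + 327/80) = sqrt(-910073/80) = I*sqrt(4550365)/20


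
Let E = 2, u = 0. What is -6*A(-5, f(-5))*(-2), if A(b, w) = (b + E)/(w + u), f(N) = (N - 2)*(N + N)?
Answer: -18/35 ≈ -0.51429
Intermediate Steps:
f(N) = 2*N*(-2 + N) (f(N) = (-2 + N)*(2*N) = 2*N*(-2 + N))
A(b, w) = (2 + b)/w (A(b, w) = (b + 2)/(w + 0) = (2 + b)/w)
-6*A(-5, f(-5))*(-2) = -6*(2 - 5)/(2*(-5)*(-2 - 5))*(-2) = -6*(-3)/(2*(-5)*(-7))*(-2) = -6*(-3)/70*(-2) = -3*(-3)/35*(-2) = -6*(-3/70)*(-2) = (9/35)*(-2) = -18/35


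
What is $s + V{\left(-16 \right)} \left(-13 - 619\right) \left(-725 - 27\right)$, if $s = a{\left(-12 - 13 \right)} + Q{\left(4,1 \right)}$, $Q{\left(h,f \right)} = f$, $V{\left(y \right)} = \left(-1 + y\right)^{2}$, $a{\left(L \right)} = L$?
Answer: $137351272$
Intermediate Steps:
$s = -24$ ($s = \left(-12 - 13\right) + 1 = -25 + 1 = -24$)
$s + V{\left(-16 \right)} \left(-13 - 619\right) \left(-725 - 27\right) = -24 + \left(-1 - 16\right)^{2} \left(-13 - 619\right) \left(-725 - 27\right) = -24 + \left(-17\right)^{2} \left(\left(-632\right) \left(-752\right)\right) = -24 + 289 \cdot 475264 = -24 + 137351296 = 137351272$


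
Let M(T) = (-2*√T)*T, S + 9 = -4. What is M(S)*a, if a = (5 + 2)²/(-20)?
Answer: -637*I*√13/10 ≈ -229.67*I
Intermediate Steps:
S = -13 (S = -9 - 4 = -13)
M(T) = -2*T^(3/2)
a = -49/20 (a = 7²*(-1/20) = 49*(-1/20) = -49/20 ≈ -2.4500)
M(S)*a = -(-26)*I*√13*(-49/20) = (26*I*√13)*(-49/20) = -637*I*√13/10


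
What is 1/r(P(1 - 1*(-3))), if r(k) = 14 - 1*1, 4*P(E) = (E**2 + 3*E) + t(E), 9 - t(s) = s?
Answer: 1/13 ≈ 0.076923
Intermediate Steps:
t(s) = 9 - s
P(E) = 9/4 + E/2 + E**2/4 (P(E) = ((E**2 + 3*E) + (9 - E))/4 = (9 + E**2 + 2*E)/4 = 9/4 + E/2 + E**2/4)
r(k) = 13 (r(k) = 14 - 1 = 13)
1/r(P(1 - 1*(-3))) = 1/13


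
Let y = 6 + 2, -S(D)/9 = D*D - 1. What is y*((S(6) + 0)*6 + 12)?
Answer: -15024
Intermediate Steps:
S(D) = 9 - 9*D² (S(D) = -9*(D*D - 1) = -9*(D² - 1) = -9*(-1 + D²) = 9 - 9*D²)
y = 8
y*((S(6) + 0)*6 + 12) = 8*(((9 - 9*6²) + 0)*6 + 12) = 8*(((9 - 9*36) + 0)*6 + 12) = 8*(((9 - 324) + 0)*6 + 12) = 8*((-315 + 0)*6 + 12) = 8*(-315*6 + 12) = 8*(-1890 + 12) = 8*(-1878) = -15024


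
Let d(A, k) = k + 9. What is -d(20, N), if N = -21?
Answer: 12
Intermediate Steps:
d(A, k) = 9 + k
-d(20, N) = -(9 - 21) = -1*(-12) = 12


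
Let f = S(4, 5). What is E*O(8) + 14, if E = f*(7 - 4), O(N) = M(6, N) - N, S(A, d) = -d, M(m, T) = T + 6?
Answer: -76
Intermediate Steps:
M(m, T) = 6 + T
f = -5 (f = -1*5 = -5)
O(N) = 6 (O(N) = (6 + N) - N = 6)
E = -15 (E = -5*(7 - 4) = -5*3 = -15)
E*O(8) + 14 = -15*6 + 14 = -90 + 14 = -76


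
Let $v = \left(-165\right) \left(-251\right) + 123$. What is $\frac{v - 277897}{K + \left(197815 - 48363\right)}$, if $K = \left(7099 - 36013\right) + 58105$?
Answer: $- \frac{236359}{178643} \approx -1.3231$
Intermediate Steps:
$K = 29191$ ($K = -28914 + 58105 = 29191$)
$v = 41538$ ($v = 41415 + 123 = 41538$)
$\frac{v - 277897}{K + \left(197815 - 48363\right)} = \frac{41538 - 277897}{29191 + \left(197815 - 48363\right)} = - \frac{236359}{29191 + 149452} = - \frac{236359}{178643}$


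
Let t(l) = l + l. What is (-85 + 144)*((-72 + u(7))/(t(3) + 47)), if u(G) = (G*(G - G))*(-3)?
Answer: -4248/53 ≈ -80.151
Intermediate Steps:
t(l) = 2*l
u(G) = 0 (u(G) = (G*0)*(-3) = 0*(-3) = 0)
(-85 + 144)*((-72 + u(7))/(t(3) + 47)) = (-85 + 144)*((-72 + 0)/(2*3 + 47)) = 59*(-72/(6 + 47)) = 59*(-72/53) = -4248/53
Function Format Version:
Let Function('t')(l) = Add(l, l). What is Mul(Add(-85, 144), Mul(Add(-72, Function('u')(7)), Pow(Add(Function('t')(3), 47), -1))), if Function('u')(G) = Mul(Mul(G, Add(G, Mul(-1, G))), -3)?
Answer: Rational(-4248, 53) ≈ -80.151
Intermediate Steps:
Function('t')(l) = Mul(2, l)
Function('u')(G) = 0 (Function('u')(G) = Mul(Mul(G, 0), -3) = Mul(0, -3) = 0)
Mul(Add(-85, 144), Mul(Add(-72, Function('u')(7)), Pow(Add(Function('t')(3), 47), -1))) = Mul(Add(-85, 144), Mul(Add(-72, 0), Pow(Add(Mul(2, 3), 47), -1))) = Mul(59, Mul(-72, Pow(Add(6, 47), -1))) = Mul(59, Mul(-72, Pow(53, -1))) = Mul(59, Mul(-72, Rational(1, 53))) = Mul(59, Rational(-72, 53)) = Rational(-4248, 53)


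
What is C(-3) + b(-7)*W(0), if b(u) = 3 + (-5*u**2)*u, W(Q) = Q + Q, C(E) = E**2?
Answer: 9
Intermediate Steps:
W(Q) = 2*Q
b(u) = 3 - 5*u**3
C(-3) + b(-7)*W(0) = (-3)**2 + (3 - 5*(-7)**3)*(2*0) = 9 + (3 - 5*(-343))*0 = 9 + (3 + 1715)*0 = 9 + 1718*0 = 9 + 0 = 9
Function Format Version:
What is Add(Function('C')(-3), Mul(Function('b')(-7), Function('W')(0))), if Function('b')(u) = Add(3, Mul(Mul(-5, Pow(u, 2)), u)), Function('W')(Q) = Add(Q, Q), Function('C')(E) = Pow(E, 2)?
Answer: 9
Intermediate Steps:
Function('W')(Q) = Mul(2, Q)
Function('b')(u) = Add(3, Mul(-5, Pow(u, 3)))
Add(Function('C')(-3), Mul(Function('b')(-7), Function('W')(0))) = Add(Pow(-3, 2), Mul(Add(3, Mul(-5, Pow(-7, 3))), Mul(2, 0))) = Add(9, Mul(Add(3, Mul(-5, -343)), 0)) = Add(9, Mul(Add(3, 1715), 0)) = Add(9, Mul(1718, 0)) = Add(9, 0) = 9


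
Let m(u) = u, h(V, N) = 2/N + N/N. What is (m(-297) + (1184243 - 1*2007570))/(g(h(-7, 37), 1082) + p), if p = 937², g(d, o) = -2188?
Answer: -823624/875781 ≈ -0.94044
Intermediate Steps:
h(V, N) = 1 + 2/N (h(V, N) = 2/N + 1 = 1 + 2/N)
p = 877969
(m(-297) + (1184243 - 1*2007570))/(g(h(-7, 37), 1082) + p) = (-297 + (1184243 - 1*2007570))/(-2188 + 877969) = (-297 + (1184243 - 2007570))/875781 = (-297 - 823327)*(1/875781) = -823624*1/875781 = -823624/875781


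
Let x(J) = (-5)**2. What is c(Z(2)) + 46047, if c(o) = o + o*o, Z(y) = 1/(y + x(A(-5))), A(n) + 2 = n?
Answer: 33568291/729 ≈ 46047.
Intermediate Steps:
A(n) = -2 + n
x(J) = 25
Z(y) = 1/(25 + y) (Z(y) = 1/(y + 25) = 1/(25 + y))
c(o) = o + o**2
c(Z(2)) + 46047 = (1 + 1/(25 + 2))/(25 + 2) + 46047 = (1 + 1/27)/27 + 46047 = (1/27)*(28/27) + 46047 = 28/729 + 46047 = 33568291/729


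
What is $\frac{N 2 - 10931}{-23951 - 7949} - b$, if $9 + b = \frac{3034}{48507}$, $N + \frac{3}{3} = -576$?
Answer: $\frac{77923147}{8364180} \approx 9.3163$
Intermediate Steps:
$N = -577$ ($N = -1 - 576 = -577$)
$b = - \frac{11717}{1311}$ ($b = -9 + \frac{3034}{48507} = -9 + 3034 \cdot \frac{1}{48507} = -9 + \frac{82}{1311} = - \frac{11717}{1311} \approx -8.9375$)
$\frac{N 2 - 10931}{-23951 - 7949} - b = \frac{\left(-577\right) 2 - 10931}{-23951 - 7949} - - \frac{11717}{1311} = \frac{-1154 - 10931}{-31900} + \frac{11717}{1311} = \left(-12085\right) \left(- \frac{1}{31900}\right) + \frac{11717}{1311} = \frac{2417}{6380} + \frac{11717}{1311} = \frac{77923147}{8364180}$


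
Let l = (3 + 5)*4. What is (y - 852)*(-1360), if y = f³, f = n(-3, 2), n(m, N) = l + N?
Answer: -52294720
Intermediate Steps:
l = 32 (l = 8*4 = 32)
n(m, N) = 32 + N
f = 34 (f = 32 + 2 = 34)
y = 39304 (y = 34³ = 39304)
(y - 852)*(-1360) = (39304 - 852)*(-1360) = 38452*(-1360) = -52294720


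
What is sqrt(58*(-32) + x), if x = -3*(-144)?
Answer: 4*I*sqrt(89) ≈ 37.736*I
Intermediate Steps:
x = 432
sqrt(58*(-32) + x) = sqrt(58*(-32) + 432) = sqrt(-1856 + 432) = sqrt(-1424) = 4*I*sqrt(89)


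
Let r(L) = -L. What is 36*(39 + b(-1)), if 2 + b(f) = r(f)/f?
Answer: 1296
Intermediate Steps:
b(f) = -3 (b(f) = -2 + (-f)/f = -2 - 1 = -3)
36*(39 + b(-1)) = 36*(39 - 3) = 36*36 = 1296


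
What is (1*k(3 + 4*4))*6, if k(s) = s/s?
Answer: 6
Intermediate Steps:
k(s) = 1
(1*k(3 + 4*4))*6 = (1*1)*6 = 1*6 = 6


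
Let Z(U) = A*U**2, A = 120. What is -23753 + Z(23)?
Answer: 39727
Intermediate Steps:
Z(U) = 120*U**2
-23753 + Z(23) = -23753 + 120*23**2 = -23753 + 120*529 = -23753 + 63480 = 39727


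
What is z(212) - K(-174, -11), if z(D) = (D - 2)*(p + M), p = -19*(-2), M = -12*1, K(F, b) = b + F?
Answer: 5645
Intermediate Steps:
K(F, b) = F + b
M = -12
p = 38
z(D) = -52 + 26*D (z(D) = (D - 2)*(38 - 12) = (-2 + D)*26 = -52 + 26*D)
z(212) - K(-174, -11) = (-52 + 26*212) - (-174 - 11) = (-52 + 5512) - 1*(-185) = 5460 + 185 = 5645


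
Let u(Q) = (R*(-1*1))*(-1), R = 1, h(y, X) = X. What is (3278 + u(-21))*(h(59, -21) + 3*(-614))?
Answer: -6108777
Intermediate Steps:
u(Q) = 1 (u(Q) = (1*(-1*1))*(-1) = (1*(-1))*(-1) = -1*(-1) = 1)
(3278 + u(-21))*(h(59, -21) + 3*(-614)) = (3278 + 1)*(-21 + 3*(-614)) = 3279*(-21 - 1842) = 3279*(-1863) = -6108777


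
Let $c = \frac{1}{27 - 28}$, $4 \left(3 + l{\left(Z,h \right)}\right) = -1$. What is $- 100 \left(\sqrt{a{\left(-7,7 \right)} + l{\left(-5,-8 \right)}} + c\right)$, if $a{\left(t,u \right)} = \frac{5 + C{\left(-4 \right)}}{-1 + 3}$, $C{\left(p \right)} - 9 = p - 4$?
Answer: $100 - 50 i \approx 100.0 - 50.0 i$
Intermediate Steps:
$C{\left(p \right)} = 5 + p$ ($C{\left(p \right)} = 9 + \left(p - 4\right) = 9 + \left(-4 + p\right) = 5 + p$)
$l{\left(Z,h \right)} = - \frac{13}{4}$ ($l{\left(Z,h \right)} = -3 + \frac{1}{4} \left(-1\right) = -3 - \frac{1}{4} = - \frac{13}{4}$)
$c = -1$ ($c = \frac{1}{-1} = -1$)
$a{\left(t,u \right)} = 3$ ($a{\left(t,u \right)} = \frac{5 + \left(5 - 4\right)}{-1 + 3} = \frac{5 + 1}{2} = 6 \cdot \frac{1}{2} = 3$)
$- 100 \left(\sqrt{a{\left(-7,7 \right)} + l{\left(-5,-8 \right)}} + c\right) = - 100 \left(\sqrt{3 - \frac{13}{4}} - 1\right) = - 100 \left(\sqrt{- \frac{1}{4}} - 1\right) = - 100 \left(\frac{i}{2} - 1\right) = - 100 \left(-1 + \frac{i}{2}\right) = 100 - 50 i$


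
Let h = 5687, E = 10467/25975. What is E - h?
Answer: -147709358/25975 ≈ -5686.6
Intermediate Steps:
E = 10467/25975 (E = 10467*(1/25975) = 10467/25975 ≈ 0.40296)
E - h = 10467/25975 - 1*5687 = 10467/25975 - 5687 = -147709358/25975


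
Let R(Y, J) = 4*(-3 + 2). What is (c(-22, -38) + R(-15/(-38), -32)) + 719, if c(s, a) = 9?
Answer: 724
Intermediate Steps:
R(Y, J) = -4 (R(Y, J) = 4*(-1) = -4)
(c(-22, -38) + R(-15/(-38), -32)) + 719 = (9 - 4) + 719 = 5 + 719 = 724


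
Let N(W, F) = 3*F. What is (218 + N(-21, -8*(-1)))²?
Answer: 58564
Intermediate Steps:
(218 + N(-21, -8*(-1)))² = (218 + 3*(-8*(-1)))² = (218 + 3*8)² = (218 + 24)² = 242² = 58564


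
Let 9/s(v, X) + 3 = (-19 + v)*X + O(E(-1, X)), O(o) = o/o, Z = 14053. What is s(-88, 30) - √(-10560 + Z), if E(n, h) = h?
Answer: -9/3212 - √3493 ≈ -59.104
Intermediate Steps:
O(o) = 1
s(v, X) = 9/(-2 + X*(-19 + v)) (s(v, X) = 9/(-3 + ((-19 + v)*X + 1)) = 9/(-3 + (X*(-19 + v) + 1)) = 9/(-3 + (1 + X*(-19 + v))) = 9/(-2 + X*(-19 + v)))
s(-88, 30) - √(-10560 + Z) = 9/(-2 - 19*30 + 30*(-88)) - √(-10560 + 14053) = 9/(-2 - 570 - 2640) - √3493 = 9/(-3212) - √3493 = 9*(-1/3212) - √3493 = -9/3212 - √3493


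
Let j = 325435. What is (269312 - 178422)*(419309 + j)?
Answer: 67689782160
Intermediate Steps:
(269312 - 178422)*(419309 + j) = (269312 - 178422)*(419309 + 325435) = 90890*744744 = 67689782160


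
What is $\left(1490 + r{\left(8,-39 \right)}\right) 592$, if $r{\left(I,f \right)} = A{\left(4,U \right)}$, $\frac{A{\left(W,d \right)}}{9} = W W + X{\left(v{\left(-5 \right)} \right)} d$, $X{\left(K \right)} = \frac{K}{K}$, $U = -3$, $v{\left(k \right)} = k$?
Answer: $951344$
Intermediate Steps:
$X{\left(K \right)} = 1$
$A{\left(W,d \right)} = 9 d + 9 W^{2}$ ($A{\left(W,d \right)} = 9 \left(W W + 1 d\right) = 9 \left(W^{2} + d\right) = 9 \left(d + W^{2}\right) = 9 d + 9 W^{2}$)
$r{\left(I,f \right)} = 117$ ($r{\left(I,f \right)} = 9 \left(-3\right) + 9 \cdot 4^{2} = -27 + 9 \cdot 16 = -27 + 144 = 117$)
$\left(1490 + r{\left(8,-39 \right)}\right) 592 = \left(1490 + 117\right) 592 = 1607 \cdot 592 = 951344$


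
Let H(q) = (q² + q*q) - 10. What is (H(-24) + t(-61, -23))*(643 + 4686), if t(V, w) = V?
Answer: 5760649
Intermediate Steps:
H(q) = -10 + 2*q² (H(q) = (q² + q²) - 10 = 2*q² - 10 = -10 + 2*q²)
(H(-24) + t(-61, -23))*(643 + 4686) = ((-10 + 2*(-24)²) - 61)*(643 + 4686) = ((-10 + 2*576) - 61)*5329 = ((-10 + 1152) - 61)*5329 = (1142 - 61)*5329 = 1081*5329 = 5760649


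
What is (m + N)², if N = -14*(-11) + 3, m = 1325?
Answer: 2196324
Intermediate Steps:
N = 157 (N = 154 + 3 = 157)
(m + N)² = (1325 + 157)² = 1482² = 2196324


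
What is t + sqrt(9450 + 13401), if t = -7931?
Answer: -7931 + 3*sqrt(2539) ≈ -7779.8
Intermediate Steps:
t + sqrt(9450 + 13401) = -7931 + sqrt(9450 + 13401) = -7931 + sqrt(22851) = -7931 + 3*sqrt(2539)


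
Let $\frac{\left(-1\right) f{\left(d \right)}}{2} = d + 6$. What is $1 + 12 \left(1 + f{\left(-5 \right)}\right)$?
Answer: $-11$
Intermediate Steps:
$f{\left(d \right)} = -12 - 2 d$ ($f{\left(d \right)} = - 2 \left(d + 6\right) = - 2 \left(6 + d\right) = -12 - 2 d$)
$1 + 12 \left(1 + f{\left(-5 \right)}\right) = 1 + 12 \left(1 - 2\right) = 1 + 12 \left(-1\right) = 1 - 12 = -11$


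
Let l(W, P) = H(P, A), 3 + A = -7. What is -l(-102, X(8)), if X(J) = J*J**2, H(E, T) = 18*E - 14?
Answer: -9202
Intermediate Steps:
A = -10 (A = -3 - 7 = -10)
H(E, T) = -14 + 18*E
X(J) = J**3
l(W, P) = -14 + 18*P
-l(-102, X(8)) = -(-14 + 18*8**3) = -(-14 + 18*512) = -(-14 + 9216) = -1*9202 = -9202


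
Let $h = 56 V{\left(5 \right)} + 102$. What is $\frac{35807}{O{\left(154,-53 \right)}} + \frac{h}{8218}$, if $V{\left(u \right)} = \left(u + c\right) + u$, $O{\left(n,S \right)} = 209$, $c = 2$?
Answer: $\frac{147211846}{858781} \approx 171.42$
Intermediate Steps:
$V{\left(u \right)} = 2 + 2 u$ ($V{\left(u \right)} = \left(u + 2\right) + u = \left(2 + u\right) + u = 2 + 2 u$)
$h = 774$ ($h = 56 \left(2 + 2 \cdot 5\right) + 102 = 56 \left(2 + 10\right) + 102 = 56 \cdot 12 + 102 = 672 + 102 = 774$)
$\frac{35807}{O{\left(154,-53 \right)}} + \frac{h}{8218} = \frac{35807}{209} + \frac{774}{8218} = 35807 \cdot \frac{1}{209} + 774 \cdot \frac{1}{8218} = \frac{35807}{209} + \frac{387}{4109} = \frac{147211846}{858781}$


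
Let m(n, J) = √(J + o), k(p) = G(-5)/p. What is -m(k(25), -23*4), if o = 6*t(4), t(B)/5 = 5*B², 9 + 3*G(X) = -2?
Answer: -2*√577 ≈ -48.042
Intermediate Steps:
G(X) = -11/3 (G(X) = -3 + (⅓)*(-2) = -3 - ⅔ = -11/3)
t(B) = 25*B² (t(B) = 5*(5*B²) = 25*B²)
o = 2400 (o = 6*(25*4²) = 6*(25*16) = 6*400 = 2400)
k(p) = -11/(3*p)
m(n, J) = √(2400 + J) (m(n, J) = √(J + 2400) = √(2400 + J))
-m(k(25), -23*4) = -√(2400 - 23*4) = -√(2400 - 92) = -√2308 = -2*√577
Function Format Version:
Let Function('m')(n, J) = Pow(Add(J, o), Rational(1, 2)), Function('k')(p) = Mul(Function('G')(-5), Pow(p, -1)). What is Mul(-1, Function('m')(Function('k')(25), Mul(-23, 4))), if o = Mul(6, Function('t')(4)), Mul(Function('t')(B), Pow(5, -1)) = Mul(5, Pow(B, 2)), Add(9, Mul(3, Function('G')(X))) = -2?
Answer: Mul(-2, Pow(577, Rational(1, 2))) ≈ -48.042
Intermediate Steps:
Function('G')(X) = Rational(-11, 3) (Function('G')(X) = Add(-3, Mul(Rational(1, 3), -2)) = Add(-3, Rational(-2, 3)) = Rational(-11, 3))
Function('t')(B) = Mul(25, Pow(B, 2)) (Function('t')(B) = Mul(5, Mul(5, Pow(B, 2))) = Mul(25, Pow(B, 2)))
o = 2400 (o = Mul(6, Mul(25, Pow(4, 2))) = Mul(6, Mul(25, 16)) = Mul(6, 400) = 2400)
Function('k')(p) = Mul(Rational(-11, 3), Pow(p, -1))
Function('m')(n, J) = Pow(Add(2400, J), Rational(1, 2)) (Function('m')(n, J) = Pow(Add(J, 2400), Rational(1, 2)) = Pow(Add(2400, J), Rational(1, 2)))
Mul(-1, Function('m')(Function('k')(25), Mul(-23, 4))) = Mul(-1, Pow(Add(2400, Mul(-23, 4)), Rational(1, 2))) = Mul(-1, Pow(Add(2400, -92), Rational(1, 2))) = Mul(-1, Pow(2308, Rational(1, 2))) = Mul(-1, Mul(2, Pow(577, Rational(1, 2)))) = Mul(-2, Pow(577, Rational(1, 2)))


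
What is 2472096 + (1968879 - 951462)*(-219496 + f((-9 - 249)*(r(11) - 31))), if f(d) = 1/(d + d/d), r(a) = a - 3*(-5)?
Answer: -288301587231759/1291 ≈ -2.2332e+11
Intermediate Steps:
r(a) = 15 + a (r(a) = a + 15 = 15 + a)
f(d) = 1/(1 + d) (f(d) = 1/(d + 1) = 1/(1 + d))
2472096 + (1968879 - 951462)*(-219496 + f((-9 - 249)*(r(11) - 31))) = 2472096 + (1968879 - 951462)*(-219496 + 1/(1 + (-9 - 249)*((15 + 11) - 31))) = 2472096 + 1017417*(-219496 + 1/(1 - 258*(26 - 31))) = 2472096 + 1017417*(-219496 + 1/(1 - 258*(-5))) = 2472096 + 1017417*(-219496 + 1/(1 + 1290)) = 2472096 + 1017417*(-219496 + 1/1291) = 2472096 + 1017417*(-283369335/1291) = 2472096 - 288304778707695/1291 = -288301587231759/1291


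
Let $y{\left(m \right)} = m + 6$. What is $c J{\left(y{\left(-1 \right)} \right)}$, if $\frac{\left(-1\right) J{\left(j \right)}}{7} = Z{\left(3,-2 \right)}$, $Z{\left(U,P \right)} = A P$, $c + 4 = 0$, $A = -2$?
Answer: $112$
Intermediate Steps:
$y{\left(m \right)} = 6 + m$
$c = -4$ ($c = -4 + 0 = -4$)
$Z{\left(U,P \right)} = - 2 P$
$J{\left(j \right)} = -28$ ($J{\left(j \right)} = - 7 \left(\left(-2\right) \left(-2\right)\right) = \left(-7\right) 4 = -28$)
$c J{\left(y{\left(-1 \right)} \right)} = \left(-4\right) \left(-28\right) = 112$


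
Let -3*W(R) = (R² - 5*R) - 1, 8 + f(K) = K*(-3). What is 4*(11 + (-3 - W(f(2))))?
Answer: 1156/3 ≈ 385.33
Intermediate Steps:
f(K) = -8 - 3*K (f(K) = -8 + K*(-3) = -8 - 3*K)
W(R) = ⅓ - R²/3 + 5*R/3 (W(R) = -((R² - 5*R) - 1)/3 = -(-1 + R² - 5*R)/3 = ⅓ - R²/3 + 5*R/3)
4*(11 + (-3 - W(f(2)))) = 4*(11 + (-3 - (⅓ - (-8 - 3*2)²/3 + 5*(-8 - 3*2)/3))) = 4*(11 + (-3 - (⅓ - (-8 - 6)²/3 + 5*(-8 - 6)/3))) = 4*(11 + (-3 - (⅓ - ⅓*(-14)² + (5/3)*(-14)))) = 4*(11 + (-3 - (⅓ - ⅓*196 - 70/3))) = 4*(11 + (-3 - (⅓ - 196/3 - 70/3))) = 4*(11 + (-3 - 1*(-265/3))) = 4*(11 + (-3 + 265/3)) = 4*(11 + 256/3) = 4*(289/3) = 1156/3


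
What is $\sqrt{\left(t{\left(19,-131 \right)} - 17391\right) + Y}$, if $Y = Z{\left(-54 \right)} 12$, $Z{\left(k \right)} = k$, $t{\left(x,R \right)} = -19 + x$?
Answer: $i \sqrt{18039} \approx 134.31 i$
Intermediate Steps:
$Y = -648$ ($Y = \left(-54\right) 12 = -648$)
$\sqrt{\left(t{\left(19,-131 \right)} - 17391\right) + Y} = \sqrt{\left(\left(-19 + 19\right) - 17391\right) - 648} = \sqrt{\left(0 - 17391\right) - 648} = \sqrt{-17391 - 648} = \sqrt{-18039} = i \sqrt{18039}$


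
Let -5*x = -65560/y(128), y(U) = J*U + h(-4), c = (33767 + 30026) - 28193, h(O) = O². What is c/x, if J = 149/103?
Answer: 92204000/168817 ≈ 546.18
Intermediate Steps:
J = 149/103 (J = 149*(1/103) = 149/103 ≈ 1.4466)
c = 35600 (c = 63793 - 28193 = 35600)
y(U) = 16 + 149*U/103 (y(U) = 149*U/103 + (-4)² = 149*U/103 + 16 = 16 + 149*U/103)
x = 168817/2590 (x = -(-13112)/(16 + (149/103)*128) = -(-13112)/(16 + 19072/103) = -(-13112)/20720/103 = -(-13112)*103/20720 = -⅕*(-168817/518) = 168817/2590 ≈ 65.180)
c/x = 35600/(168817/2590) = 35600*(2590/168817) = 92204000/168817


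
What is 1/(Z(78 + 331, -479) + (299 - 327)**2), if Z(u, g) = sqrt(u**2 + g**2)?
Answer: 392/108967 - sqrt(396722)/217934 ≈ 0.00070728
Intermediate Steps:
Z(u, g) = sqrt(g**2 + u**2)
1/(Z(78 + 331, -479) + (299 - 327)**2) = 1/(sqrt((-479)**2 + (78 + 331)**2) + (299 - 327)**2) = 1/(sqrt(229441 + 409**2) + (-28)**2) = 1/(sqrt(229441 + 167281) + 784) = 1/(sqrt(396722) + 784) = 1/(784 + sqrt(396722))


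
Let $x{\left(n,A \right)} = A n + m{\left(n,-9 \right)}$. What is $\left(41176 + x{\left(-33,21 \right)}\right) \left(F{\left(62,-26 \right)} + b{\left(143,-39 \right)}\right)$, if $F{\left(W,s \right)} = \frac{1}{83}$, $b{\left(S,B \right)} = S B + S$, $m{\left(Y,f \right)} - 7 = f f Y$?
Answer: $- \frac{17056261157}{83} \approx -2.055 \cdot 10^{8}$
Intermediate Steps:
$m{\left(Y,f \right)} = 7 + Y f^{2}$ ($m{\left(Y,f \right)} = 7 + f f Y = 7 + f^{2} Y = 7 + Y f^{2}$)
$b{\left(S,B \right)} = S + B S$ ($b{\left(S,B \right)} = B S + S = S + B S$)
$x{\left(n,A \right)} = 7 + 81 n + A n$ ($x{\left(n,A \right)} = A n + \left(7 + n \left(-9\right)^{2}\right) = A n + \left(7 + n 81\right) = A n + \left(7 + 81 n\right) = 7 + 81 n + A n$)
$F{\left(W,s \right)} = \frac{1}{83}$
$\left(41176 + x{\left(-33,21 \right)}\right) \left(F{\left(62,-26 \right)} + b{\left(143,-39 \right)}\right) = \left(41176 + \left(7 + 81 \left(-33\right) + 21 \left(-33\right)\right)\right) \left(\frac{1}{83} + 143 \left(1 - 39\right)\right) = \left(41176 - 3359\right) \left(\frac{1}{83} + 143 \left(-38\right)\right) = \left(41176 - 3359\right) \left(\frac{1}{83} - 5434\right) = 37817 \left(- \frac{451021}{83}\right) = - \frac{17056261157}{83}$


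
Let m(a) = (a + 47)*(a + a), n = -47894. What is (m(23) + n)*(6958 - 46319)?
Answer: 1758413314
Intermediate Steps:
m(a) = 2*a*(47 + a) (m(a) = (47 + a)*(2*a) = 2*a*(47 + a))
(m(23) + n)*(6958 - 46319) = (2*23*(47 + 23) - 47894)*(6958 - 46319) = (2*23*70 - 47894)*(-39361) = (3220 - 47894)*(-39361) = -44674*(-39361) = 1758413314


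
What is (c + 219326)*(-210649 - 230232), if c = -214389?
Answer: -2176629497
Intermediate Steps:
(c + 219326)*(-210649 - 230232) = (-214389 + 219326)*(-210649 - 230232) = 4937*(-440881) = -2176629497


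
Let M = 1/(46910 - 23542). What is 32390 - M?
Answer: 756889519/23368 ≈ 32390.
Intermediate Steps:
M = 1/23368 ≈ 4.2794e-5
32390 - M = 32390 - 1*1/23368 = 32390 - 1/23368 = 756889519/23368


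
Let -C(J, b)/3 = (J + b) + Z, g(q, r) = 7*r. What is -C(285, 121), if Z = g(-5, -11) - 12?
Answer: 951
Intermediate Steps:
Z = -89 (Z = 7*(-11) - 12 = -77 - 12 = -89)
C(J, b) = 267 - 3*J - 3*b (C(J, b) = -3*((J + b) - 89) = -3*(-89 + J + b) = 267 - 3*J - 3*b)
-C(285, 121) = -(267 - 3*285 - 3*121) = -(267 - 855 - 363) = -1*(-951) = 951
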